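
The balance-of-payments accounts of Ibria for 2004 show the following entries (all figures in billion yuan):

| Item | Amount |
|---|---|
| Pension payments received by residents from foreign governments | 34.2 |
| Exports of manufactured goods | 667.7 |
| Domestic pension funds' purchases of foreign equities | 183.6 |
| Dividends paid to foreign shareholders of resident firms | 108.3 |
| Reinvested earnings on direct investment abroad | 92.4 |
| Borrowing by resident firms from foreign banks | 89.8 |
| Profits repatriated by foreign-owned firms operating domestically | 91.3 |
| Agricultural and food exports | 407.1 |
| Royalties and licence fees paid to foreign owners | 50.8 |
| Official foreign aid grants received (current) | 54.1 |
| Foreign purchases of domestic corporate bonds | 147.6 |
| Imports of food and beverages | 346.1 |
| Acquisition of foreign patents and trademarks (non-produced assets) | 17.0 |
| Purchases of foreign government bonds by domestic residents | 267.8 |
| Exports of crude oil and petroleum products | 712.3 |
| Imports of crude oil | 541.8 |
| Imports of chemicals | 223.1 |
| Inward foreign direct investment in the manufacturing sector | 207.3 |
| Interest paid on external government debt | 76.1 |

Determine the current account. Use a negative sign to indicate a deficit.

Goods: 407.1 - 346.1 + 667.7 + 712.3 - 223.1 - 541.8 = 676.1
Services: -50.8
Primary income: -108.3 - 91.3 + 92.4 - 76.1 = -183.3
Secondary income: 54.1 + 34.2 = 88.3
Current account = 676.1 + (-50.8) + (-183.3) + 88.3 = 530.3
(Excluded from the current account — financial account: domestic pension funds' purchases of foreign equities 183.6, borrowing by resident firms from foreign banks 89.8, foreign purchases of domestic corporate bonds 147.6, purchases of foreign government bonds by domestic residents 267.8, inward foreign direct investment in the manufacturing sector 207.3; capital account: acquisition of foreign patents and trademarks (non-produced assets) 17.0.)

530.3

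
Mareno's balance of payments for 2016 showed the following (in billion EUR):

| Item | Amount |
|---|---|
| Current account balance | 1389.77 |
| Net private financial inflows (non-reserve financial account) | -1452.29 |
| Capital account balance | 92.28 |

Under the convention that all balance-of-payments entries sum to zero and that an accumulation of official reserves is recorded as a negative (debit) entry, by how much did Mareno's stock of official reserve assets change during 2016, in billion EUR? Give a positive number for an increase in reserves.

Official reserve transactions balance = -(1389.77 + 92.28 + (-1452.29)) = -29.76
An accumulation of reserves is recorded as a debit (negative entry), so the change in the stock of reserves is the negative of that balance.
Change in official reserves = -(-29.76) = 29.76

29.76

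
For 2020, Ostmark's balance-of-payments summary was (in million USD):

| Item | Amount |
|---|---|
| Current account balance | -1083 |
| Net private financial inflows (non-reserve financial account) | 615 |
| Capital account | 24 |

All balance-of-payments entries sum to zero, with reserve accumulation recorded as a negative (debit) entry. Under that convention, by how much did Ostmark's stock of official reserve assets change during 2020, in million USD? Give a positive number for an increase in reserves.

-444

Official reserve transactions balance = -((-1083) + 24 + 615) = 444
An accumulation of reserves is recorded as a debit (negative entry), so the change in the stock of reserves is the negative of that balance.
Change in official reserves = -(444) = -444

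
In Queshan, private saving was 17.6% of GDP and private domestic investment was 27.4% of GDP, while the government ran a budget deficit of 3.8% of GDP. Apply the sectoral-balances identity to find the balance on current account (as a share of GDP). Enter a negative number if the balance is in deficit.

-13.6

By the sectoral-balances identity, CA = (S_private - I) + (T - G).
Private balance = 17.6 - 27.4 = -9.8
Government balance (T - G) = -3.8
CA = -9.8 + (-3.8) = -13.6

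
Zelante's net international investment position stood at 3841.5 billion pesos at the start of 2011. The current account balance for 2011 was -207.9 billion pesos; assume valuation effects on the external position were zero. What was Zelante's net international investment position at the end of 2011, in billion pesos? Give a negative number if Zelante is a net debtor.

3633.6

With no valuation effects, change in NIIP = current account = -207.9
End-of-year NIIP = 3841.5 + (-207.9) = 3633.6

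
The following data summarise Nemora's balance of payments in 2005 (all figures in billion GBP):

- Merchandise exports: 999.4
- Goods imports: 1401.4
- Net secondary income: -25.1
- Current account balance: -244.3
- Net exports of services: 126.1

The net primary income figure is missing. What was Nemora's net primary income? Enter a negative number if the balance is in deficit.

56.7

Current account = goods balance + services balance + net primary income + net secondary income
Sum of the known components = -301.0
Net primary income = CA - (known components) = -244.3 - (-301.0) = 56.7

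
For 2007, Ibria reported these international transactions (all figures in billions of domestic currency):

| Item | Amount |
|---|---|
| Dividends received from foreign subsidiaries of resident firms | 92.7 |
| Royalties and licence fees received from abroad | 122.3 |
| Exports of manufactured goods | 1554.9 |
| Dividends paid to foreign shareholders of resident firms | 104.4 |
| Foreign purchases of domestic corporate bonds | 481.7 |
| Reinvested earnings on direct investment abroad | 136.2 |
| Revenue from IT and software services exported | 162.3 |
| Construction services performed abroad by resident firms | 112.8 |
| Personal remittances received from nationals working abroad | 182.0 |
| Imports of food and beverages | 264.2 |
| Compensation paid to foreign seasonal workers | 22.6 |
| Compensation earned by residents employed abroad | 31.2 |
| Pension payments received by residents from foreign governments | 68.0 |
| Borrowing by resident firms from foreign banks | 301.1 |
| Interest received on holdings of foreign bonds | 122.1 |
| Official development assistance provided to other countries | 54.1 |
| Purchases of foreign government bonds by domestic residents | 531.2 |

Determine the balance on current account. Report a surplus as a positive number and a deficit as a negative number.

2139.2

Goods: -264.2 + 1554.9 = 1290.7
Services: 112.8 + 122.3 + 162.3 = 397.4
Primary income: 122.1 + 31.2 - 104.4 - 22.6 + 136.2 + 92.7 = 255.2
Secondary income: 68.0 - 54.1 + 182.0 = 195.9
Current account = 1290.7 + 397.4 + 255.2 + 195.9 = 2139.2
(Excluded from the current account — financial account: foreign purchases of domestic corporate bonds 481.7, borrowing by resident firms from foreign banks 301.1, purchases of foreign government bonds by domestic residents 531.2.)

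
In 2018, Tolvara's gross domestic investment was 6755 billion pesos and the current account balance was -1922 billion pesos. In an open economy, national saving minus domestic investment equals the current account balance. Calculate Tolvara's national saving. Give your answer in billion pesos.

4833

S - I = CA (net lending to the rest of the world).
S = I + CA = 6755 + (-1922) = 4833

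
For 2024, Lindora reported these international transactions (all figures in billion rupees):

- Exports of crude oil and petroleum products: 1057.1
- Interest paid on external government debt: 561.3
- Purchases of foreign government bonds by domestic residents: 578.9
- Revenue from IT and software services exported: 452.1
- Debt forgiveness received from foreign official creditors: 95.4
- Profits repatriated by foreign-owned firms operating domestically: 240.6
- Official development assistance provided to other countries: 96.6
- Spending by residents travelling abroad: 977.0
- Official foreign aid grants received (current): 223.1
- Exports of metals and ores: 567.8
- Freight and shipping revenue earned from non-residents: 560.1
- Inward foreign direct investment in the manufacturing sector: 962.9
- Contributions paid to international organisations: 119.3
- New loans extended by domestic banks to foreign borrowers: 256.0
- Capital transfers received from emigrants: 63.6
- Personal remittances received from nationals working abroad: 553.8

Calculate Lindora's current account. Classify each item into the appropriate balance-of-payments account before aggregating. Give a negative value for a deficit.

1419.2

Goods: 567.8 + 1057.1 = 1624.9
Services: 560.1 - 977.0 + 452.1 = 35.2
Primary income: -240.6 - 561.3 = -801.9
Secondary income: 553.8 - 119.3 - 96.6 + 223.1 = 561.0
Current account = 1624.9 + 35.2 + (-801.9) + 561.0 = 1419.2
(Excluded from the current account — financial account: purchases of foreign government bonds by domestic residents 578.9, inward foreign direct investment in the manufacturing sector 962.9, new loans extended by domestic banks to foreign borrowers 256.0; capital account: debt forgiveness received from foreign official creditors 95.4, capital transfers received from emigrants 63.6.)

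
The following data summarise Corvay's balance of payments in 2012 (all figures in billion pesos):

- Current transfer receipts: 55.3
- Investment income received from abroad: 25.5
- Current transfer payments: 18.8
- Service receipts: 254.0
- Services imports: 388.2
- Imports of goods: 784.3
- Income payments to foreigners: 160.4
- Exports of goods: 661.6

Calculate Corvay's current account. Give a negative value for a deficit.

-355.3

Goods balance = 661.6 - 784.3 = -122.7
Services balance = 254.0 - 388.2 = -134.2
Trade balance (goods + services) = -122.7 + (-134.2) = -256.9
Net primary income = 25.5 - 160.4 = -134.9
Net secondary income = 55.3 - 18.8 = 36.5
Current account = -256.9 + (-134.9) + 36.5 = -355.3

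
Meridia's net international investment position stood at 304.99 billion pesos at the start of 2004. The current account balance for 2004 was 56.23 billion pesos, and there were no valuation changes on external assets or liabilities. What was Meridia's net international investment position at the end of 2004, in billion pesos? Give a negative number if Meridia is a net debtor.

361.22

With no valuation effects, change in NIIP = current account = 56.23
End-of-year NIIP = 304.99 + 56.23 = 361.22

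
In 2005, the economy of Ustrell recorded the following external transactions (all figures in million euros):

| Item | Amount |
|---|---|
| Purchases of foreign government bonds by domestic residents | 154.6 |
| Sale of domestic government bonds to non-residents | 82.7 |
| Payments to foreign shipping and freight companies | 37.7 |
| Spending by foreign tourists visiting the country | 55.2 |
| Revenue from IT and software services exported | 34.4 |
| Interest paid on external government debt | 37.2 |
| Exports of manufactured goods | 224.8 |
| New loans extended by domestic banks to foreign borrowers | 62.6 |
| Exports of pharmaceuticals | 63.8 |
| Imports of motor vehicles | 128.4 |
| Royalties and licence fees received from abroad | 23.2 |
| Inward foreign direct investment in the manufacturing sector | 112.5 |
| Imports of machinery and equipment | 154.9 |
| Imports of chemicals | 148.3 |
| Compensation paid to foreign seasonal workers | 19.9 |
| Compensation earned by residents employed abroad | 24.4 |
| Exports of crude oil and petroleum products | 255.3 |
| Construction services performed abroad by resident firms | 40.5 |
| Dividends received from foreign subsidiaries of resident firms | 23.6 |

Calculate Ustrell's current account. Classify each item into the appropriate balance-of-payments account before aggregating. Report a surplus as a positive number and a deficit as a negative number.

Goods: 255.3 + 224.8 - 154.9 - 148.3 - 128.4 + 63.8 = 112.3
Services: 40.5 + 55.2 + 23.2 + 34.4 - 37.7 = 115.6
Primary income: 23.6 + 24.4 - 37.2 - 19.9 = -9.1
Current account = 112.3 + 115.6 + (-9.1) = 218.8
(Excluded from the current account — financial account: purchases of foreign government bonds by domestic residents 154.6, sale of domestic government bonds to non-residents 82.7, new loans extended by domestic banks to foreign borrowers 62.6, inward foreign direct investment in the manufacturing sector 112.5.)

218.8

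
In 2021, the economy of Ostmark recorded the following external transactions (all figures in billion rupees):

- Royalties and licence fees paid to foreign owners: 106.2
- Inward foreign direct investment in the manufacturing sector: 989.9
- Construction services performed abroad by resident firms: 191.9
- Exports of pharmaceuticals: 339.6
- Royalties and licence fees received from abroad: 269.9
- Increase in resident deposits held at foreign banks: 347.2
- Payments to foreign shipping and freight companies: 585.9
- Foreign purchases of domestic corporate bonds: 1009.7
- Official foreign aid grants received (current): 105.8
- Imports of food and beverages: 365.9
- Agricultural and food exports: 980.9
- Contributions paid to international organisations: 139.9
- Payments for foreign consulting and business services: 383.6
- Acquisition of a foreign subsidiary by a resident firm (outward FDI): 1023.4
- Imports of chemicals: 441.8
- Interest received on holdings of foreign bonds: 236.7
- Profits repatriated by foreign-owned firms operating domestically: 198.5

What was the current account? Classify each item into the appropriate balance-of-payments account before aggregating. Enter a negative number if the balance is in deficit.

Goods: 980.9 - 441.8 - 365.9 + 339.6 = 512.8
Services: -106.2 - 585.9 - 383.6 + 269.9 + 191.9 = -613.9
Primary income: 236.7 - 198.5 = 38.2
Secondary income: 105.8 - 139.9 = -34.1
Current account = 512.8 + (-613.9) + 38.2 + (-34.1) = -97.0
(Excluded from the current account — financial account: inward foreign direct investment in the manufacturing sector 989.9, increase in resident deposits held at foreign banks 347.2, foreign purchases of domestic corporate bonds 1009.7, acquisition of a foreign subsidiary by a resident firm (outward FDI) 1023.4.)

-97.0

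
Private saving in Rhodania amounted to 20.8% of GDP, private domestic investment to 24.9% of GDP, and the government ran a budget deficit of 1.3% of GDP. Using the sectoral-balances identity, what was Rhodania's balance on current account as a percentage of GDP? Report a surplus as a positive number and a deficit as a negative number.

-5.4

By the sectoral-balances identity, CA = (S_private - I) + (T - G).
Private balance = 20.8 - 24.9 = -4.1
Government balance (T - G) = -1.3
CA = -4.1 + (-1.3) = -5.4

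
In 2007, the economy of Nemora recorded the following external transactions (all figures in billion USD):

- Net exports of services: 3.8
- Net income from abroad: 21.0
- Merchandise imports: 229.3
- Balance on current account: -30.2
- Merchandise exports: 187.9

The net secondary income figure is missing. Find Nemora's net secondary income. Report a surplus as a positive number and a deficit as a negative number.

-13.6

Current account = goods balance + services balance + net primary income + net secondary income
Sum of the known components = -16.6
Net secondary income = CA - (known components) = -30.2 - (-16.6) = -13.6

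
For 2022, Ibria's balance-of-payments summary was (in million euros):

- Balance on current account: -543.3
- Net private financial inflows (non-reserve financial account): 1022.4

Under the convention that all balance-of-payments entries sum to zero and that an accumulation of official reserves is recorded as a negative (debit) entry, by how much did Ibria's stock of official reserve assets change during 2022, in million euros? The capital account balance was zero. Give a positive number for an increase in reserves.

479.1

Official reserve transactions balance = -((-543.3) + 1022.4) = -479.1
An accumulation of reserves is recorded as a debit (negative entry), so the change in the stock of reserves is the negative of that balance.
Change in official reserves = -(-479.1) = 479.1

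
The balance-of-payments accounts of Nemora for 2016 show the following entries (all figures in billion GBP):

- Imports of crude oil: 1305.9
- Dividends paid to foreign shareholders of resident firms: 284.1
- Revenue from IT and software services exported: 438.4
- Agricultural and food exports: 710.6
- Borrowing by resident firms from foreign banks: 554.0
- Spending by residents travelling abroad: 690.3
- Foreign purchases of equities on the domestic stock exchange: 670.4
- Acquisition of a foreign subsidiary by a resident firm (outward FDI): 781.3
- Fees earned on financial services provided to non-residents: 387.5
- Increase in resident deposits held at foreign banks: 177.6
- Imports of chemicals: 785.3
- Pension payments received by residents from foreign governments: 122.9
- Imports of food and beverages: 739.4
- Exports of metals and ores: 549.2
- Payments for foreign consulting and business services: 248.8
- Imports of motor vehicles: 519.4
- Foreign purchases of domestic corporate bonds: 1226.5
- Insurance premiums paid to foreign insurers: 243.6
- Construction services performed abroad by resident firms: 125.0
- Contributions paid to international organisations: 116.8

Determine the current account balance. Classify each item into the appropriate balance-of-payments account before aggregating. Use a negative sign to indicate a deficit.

Goods: -519.4 - 1305.9 - 785.3 + 710.6 + 549.2 - 739.4 = -2090.2
Services: 125.0 - 690.3 + 387.5 + 438.4 - 243.6 - 248.8 = -231.8
Primary income: -284.1
Secondary income: -116.8 + 122.9 = 6.1
Current account = (-2090.2) + (-231.8) + (-284.1) + 6.1 = -2600.0
(Excluded from the current account — financial account: borrowing by resident firms from foreign banks 554.0, foreign purchases of equities on the domestic stock exchange 670.4, acquisition of a foreign subsidiary by a resident firm (outward FDI) 781.3, increase in resident deposits held at foreign banks 177.6, foreign purchases of domestic corporate bonds 1226.5.)

-2600.0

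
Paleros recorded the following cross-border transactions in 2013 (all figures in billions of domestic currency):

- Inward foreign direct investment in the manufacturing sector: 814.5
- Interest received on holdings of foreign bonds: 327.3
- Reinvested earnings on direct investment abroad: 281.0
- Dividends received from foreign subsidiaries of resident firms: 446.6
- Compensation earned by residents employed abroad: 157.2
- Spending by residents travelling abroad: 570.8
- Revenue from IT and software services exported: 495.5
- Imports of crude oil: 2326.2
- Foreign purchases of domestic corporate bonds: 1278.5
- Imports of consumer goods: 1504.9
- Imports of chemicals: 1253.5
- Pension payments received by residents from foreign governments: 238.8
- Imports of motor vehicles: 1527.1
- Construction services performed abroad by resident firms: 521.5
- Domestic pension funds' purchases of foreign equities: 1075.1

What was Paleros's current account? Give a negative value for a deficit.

Goods: -1527.1 - 1253.5 - 2326.2 - 1504.9 = -6611.7
Services: 495.5 - 570.8 + 521.5 = 446.2
Primary income: 327.3 + 157.2 + 281.0 + 446.6 = 1212.1
Secondary income: 238.8
Current account = (-6611.7) + 446.2 + 1212.1 + 238.8 = -4714.6
(Excluded from the current account — financial account: inward foreign direct investment in the manufacturing sector 814.5, foreign purchases of domestic corporate bonds 1278.5, domestic pension funds' purchases of foreign equities 1075.1.)

-4714.6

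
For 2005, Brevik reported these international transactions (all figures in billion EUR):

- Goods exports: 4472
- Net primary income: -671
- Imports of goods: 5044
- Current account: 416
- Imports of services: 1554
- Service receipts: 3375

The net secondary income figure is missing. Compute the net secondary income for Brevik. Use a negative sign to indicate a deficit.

-162

Current account = goods balance + services balance + net primary income + net secondary income
Sum of the known components = 578
Net secondary income = CA - (known components) = 416 - 578 = -162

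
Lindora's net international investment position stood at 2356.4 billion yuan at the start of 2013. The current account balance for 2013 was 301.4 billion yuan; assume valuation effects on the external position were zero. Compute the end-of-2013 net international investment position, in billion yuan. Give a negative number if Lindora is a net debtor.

With no valuation effects, change in NIIP = current account = 301.4
End-of-year NIIP = 2356.4 + 301.4 = 2657.8

2657.8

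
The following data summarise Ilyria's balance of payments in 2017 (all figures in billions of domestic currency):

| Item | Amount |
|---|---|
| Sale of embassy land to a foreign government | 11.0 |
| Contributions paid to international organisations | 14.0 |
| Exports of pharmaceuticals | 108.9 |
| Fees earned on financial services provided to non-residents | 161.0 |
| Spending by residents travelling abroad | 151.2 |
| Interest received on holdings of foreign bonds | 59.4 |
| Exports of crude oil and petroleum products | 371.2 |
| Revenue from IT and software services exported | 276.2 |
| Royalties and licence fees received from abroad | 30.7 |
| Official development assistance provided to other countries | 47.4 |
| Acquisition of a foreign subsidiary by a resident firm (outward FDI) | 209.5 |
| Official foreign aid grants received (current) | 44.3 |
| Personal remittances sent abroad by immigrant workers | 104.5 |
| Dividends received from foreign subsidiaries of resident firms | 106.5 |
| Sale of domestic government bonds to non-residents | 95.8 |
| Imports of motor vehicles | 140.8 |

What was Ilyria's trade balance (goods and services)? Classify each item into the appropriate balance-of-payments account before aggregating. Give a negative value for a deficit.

Goods: 108.9 + 371.2 - 140.8 = 339.3
Services: 30.7 - 151.2 + 276.2 + 161.0 = 316.7
Trade balance = 339.3 + 316.7 = 656.0
(Excluded from the trade balance — capital account: sale of embassy land to a foreign government 11.0; secondary income: contributions paid to international organisations 14.0, official development assistance provided to other countries 47.4, official foreign aid grants received (current) 44.3, personal remittances sent abroad by immigrant workers 104.5; primary income: interest received on holdings of foreign bonds 59.4, dividends received from foreign subsidiaries of resident firms 106.5; financial account: acquisition of a foreign subsidiary by a resident firm (outward FDI) 209.5, sale of domestic government bonds to non-residents 95.8.)

656.0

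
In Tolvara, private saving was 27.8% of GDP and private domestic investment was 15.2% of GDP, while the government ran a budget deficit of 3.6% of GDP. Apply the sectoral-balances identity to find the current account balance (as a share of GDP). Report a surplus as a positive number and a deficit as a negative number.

9.0

By the sectoral-balances identity, CA = (S_private - I) + (T - G).
Private balance = 27.8 - 15.2 = 12.6
Government balance (T - G) = -3.6
CA = 12.6 + (-3.6) = 9.0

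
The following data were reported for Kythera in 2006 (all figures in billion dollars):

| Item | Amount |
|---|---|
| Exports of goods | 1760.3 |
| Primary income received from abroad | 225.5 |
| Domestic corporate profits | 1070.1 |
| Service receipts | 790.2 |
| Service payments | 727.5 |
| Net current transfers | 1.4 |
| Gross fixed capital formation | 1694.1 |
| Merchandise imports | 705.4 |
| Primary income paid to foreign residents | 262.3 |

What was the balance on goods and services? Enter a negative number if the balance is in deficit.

Goods balance = 1760.3 - 705.4 = 1054.9
Services balance = 790.2 - 727.5 = 62.7
Trade balance (goods + services) = 1054.9 + 62.7 = 1117.6

1117.6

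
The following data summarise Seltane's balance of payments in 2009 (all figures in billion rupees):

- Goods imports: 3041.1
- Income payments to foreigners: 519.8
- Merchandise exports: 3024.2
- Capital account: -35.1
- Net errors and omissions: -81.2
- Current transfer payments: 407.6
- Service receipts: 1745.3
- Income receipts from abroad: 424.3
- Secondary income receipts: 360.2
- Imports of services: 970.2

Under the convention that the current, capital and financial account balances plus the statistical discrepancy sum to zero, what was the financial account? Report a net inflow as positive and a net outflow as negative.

Goods balance = 3024.2 - 3041.1 = -16.9
Services balance = 1745.3 - 970.2 = 775.1
Trade balance (goods + services) = -16.9 + 775.1 = 758.2
Net primary income = 424.3 - 519.8 = -95.5
Net secondary income = 360.2 - 407.6 = -47.4
Current account = 758.2 + (-95.5) + (-47.4) = 615.3
Financial account = -(615.3 + (-35.1) + (-81.2)) = -499.0

-499.0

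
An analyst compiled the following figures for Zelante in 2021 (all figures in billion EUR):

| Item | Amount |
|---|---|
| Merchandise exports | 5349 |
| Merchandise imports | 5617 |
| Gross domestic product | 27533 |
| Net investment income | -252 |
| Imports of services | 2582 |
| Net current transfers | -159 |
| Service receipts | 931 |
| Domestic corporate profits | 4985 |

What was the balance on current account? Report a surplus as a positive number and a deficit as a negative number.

Goods balance = 5349 - 5617 = -268
Services balance = 931 - 2582 = -1651
Trade balance (goods + services) = -268 + (-1651) = -1919
Net primary income = -252
Net secondary income = -159
Current account = -1919 + (-252) + (-159) = -2330

-2330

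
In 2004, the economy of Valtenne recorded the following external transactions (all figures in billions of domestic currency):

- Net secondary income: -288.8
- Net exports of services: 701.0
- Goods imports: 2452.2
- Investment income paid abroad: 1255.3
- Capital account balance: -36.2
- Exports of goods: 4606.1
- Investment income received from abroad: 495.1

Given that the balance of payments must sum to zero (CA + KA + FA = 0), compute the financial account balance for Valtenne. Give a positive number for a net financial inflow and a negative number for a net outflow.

Goods balance = 4606.1 - 2452.2 = 2153.9
Services balance = 701.0
Trade balance (goods + services) = 2153.9 + 701.0 = 2854.9
Net primary income = 495.1 - 1255.3 = -760.2
Net secondary income = -288.8
Current account = 2854.9 + (-760.2) + (-288.8) = 1805.9
Financial account = -(1805.9 + (-36.2)) = -1769.7

-1769.7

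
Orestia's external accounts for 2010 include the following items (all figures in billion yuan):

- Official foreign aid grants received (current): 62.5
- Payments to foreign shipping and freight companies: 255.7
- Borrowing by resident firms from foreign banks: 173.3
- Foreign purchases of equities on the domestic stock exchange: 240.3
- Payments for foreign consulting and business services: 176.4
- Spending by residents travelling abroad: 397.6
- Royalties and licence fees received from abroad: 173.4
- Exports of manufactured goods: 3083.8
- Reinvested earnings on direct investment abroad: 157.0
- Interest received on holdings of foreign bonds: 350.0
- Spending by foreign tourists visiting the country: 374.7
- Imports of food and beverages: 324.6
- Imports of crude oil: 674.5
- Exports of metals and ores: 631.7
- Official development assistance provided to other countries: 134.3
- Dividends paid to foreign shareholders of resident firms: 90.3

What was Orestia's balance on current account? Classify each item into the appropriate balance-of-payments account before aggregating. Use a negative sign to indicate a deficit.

Goods: -324.6 + 631.7 - 674.5 + 3083.8 = 2716.4
Services: -176.4 + 173.4 - 397.6 - 255.7 + 374.7 = -281.6
Primary income: -90.3 + 350.0 + 157.0 = 416.7
Secondary income: 62.5 - 134.3 = -71.8
Current account = 2716.4 + (-281.6) + 416.7 + (-71.8) = 2779.7
(Excluded from the current account — financial account: borrowing by resident firms from foreign banks 173.3, foreign purchases of equities on the domestic stock exchange 240.3.)

2779.7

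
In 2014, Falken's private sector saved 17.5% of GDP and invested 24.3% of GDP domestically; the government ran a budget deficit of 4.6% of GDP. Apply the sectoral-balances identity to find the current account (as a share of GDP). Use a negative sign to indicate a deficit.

-11.4

By the sectoral-balances identity, CA = (S_private - I) + (T - G).
Private balance = 17.5 - 24.3 = -6.8
Government balance (T - G) = -4.6
CA = -6.8 + (-4.6) = -11.4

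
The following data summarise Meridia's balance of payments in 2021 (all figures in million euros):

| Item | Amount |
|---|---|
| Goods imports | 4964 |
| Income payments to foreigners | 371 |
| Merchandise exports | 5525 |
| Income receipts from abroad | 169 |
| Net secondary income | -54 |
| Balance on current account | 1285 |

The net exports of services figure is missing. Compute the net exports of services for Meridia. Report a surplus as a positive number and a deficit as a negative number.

Current account = goods balance + services balance + net primary income + net secondary income
Sum of the known components = 305
Net exports of services = CA - (known components) = 1285 - 305 = 980

980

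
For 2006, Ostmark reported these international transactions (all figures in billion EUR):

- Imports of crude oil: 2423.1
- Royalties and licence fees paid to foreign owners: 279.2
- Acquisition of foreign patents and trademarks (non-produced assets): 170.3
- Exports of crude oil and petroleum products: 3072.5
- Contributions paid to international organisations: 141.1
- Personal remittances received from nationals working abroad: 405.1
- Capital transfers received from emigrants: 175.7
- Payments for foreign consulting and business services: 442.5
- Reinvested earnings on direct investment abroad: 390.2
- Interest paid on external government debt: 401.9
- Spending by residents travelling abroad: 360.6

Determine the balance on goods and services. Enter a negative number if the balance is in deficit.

Goods: 3072.5 - 2423.1 = 649.4
Services: -360.6 - 279.2 - 442.5 = -1082.3
Trade balance = 649.4 + (-1082.3) = -432.9
(Excluded from the trade balance — capital account: acquisition of foreign patents and trademarks (non-produced assets) 170.3, capital transfers received from emigrants 175.7; secondary income: contributions paid to international organisations 141.1, personal remittances received from nationals working abroad 405.1; primary income: reinvested earnings on direct investment abroad 390.2, interest paid on external government debt 401.9.)

-432.9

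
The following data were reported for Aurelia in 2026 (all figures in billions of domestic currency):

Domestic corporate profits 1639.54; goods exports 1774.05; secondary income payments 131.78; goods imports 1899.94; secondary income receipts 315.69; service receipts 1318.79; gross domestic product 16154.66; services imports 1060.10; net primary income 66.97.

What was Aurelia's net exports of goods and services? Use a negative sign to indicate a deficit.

Goods balance = 1774.05 - 1899.94 = -125.89
Services balance = 1318.79 - 1060.10 = 258.69
Trade balance (goods + services) = -125.89 + 258.69 = 132.80

132.80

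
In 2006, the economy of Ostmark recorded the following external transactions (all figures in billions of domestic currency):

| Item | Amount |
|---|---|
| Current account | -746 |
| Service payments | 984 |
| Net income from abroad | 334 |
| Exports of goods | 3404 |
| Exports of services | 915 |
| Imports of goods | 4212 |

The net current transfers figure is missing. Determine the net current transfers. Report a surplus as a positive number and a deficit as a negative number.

-203

Current account = goods balance + services balance + net primary income + net secondary income
Sum of the known components = -543
Net current transfers = CA - (known components) = -746 - (-543) = -203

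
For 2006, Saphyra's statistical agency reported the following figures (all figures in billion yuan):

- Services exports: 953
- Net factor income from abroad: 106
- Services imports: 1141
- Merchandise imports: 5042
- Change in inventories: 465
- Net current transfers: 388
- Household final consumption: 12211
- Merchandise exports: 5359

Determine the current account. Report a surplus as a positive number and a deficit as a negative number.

Goods balance = 5359 - 5042 = 317
Services balance = 953 - 1141 = -188
Trade balance (goods + services) = 317 + (-188) = 129
Net primary income = 106
Net secondary income = 388
Current account = 129 + 106 + 388 = 623

623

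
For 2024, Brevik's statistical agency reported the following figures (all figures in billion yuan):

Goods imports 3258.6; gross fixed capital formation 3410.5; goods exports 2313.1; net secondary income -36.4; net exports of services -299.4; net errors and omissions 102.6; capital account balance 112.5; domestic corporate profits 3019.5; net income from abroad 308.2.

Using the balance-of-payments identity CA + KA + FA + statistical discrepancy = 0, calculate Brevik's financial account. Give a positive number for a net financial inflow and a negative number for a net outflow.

758.0

Goods balance = 2313.1 - 3258.6 = -945.5
Services balance = -299.4
Trade balance (goods + services) = -945.5 + (-299.4) = -1244.9
Net primary income = 308.2
Net secondary income = -36.4
Current account = -1244.9 + 308.2 + (-36.4) = -973.1
Financial account = -(-973.1 + 112.5 + 102.6) = 758.0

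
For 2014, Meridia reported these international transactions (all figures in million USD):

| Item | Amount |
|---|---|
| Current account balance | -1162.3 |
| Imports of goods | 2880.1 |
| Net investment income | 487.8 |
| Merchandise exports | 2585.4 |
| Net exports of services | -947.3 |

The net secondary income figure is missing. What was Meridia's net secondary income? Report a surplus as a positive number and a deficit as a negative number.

Current account = goods balance + services balance + net primary income + net secondary income
Sum of the known components = -754.2
Net secondary income = CA - (known components) = -1162.3 - (-754.2) = -408.1

-408.1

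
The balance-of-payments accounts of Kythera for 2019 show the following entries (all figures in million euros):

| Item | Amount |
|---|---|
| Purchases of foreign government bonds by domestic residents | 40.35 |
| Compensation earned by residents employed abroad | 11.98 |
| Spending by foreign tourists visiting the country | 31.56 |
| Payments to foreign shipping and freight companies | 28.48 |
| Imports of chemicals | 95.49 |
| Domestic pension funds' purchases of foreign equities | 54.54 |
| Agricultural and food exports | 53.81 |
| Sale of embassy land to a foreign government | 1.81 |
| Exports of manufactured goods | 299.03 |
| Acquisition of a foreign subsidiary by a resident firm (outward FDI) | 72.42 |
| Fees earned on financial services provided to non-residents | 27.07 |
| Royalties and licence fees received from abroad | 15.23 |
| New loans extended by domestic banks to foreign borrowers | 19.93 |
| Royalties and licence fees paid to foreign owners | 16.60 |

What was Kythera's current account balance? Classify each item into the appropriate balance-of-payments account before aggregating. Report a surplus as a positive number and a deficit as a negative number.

Goods: 299.03 - 95.49 + 53.81 = 257.35
Services: 15.23 - 16.60 - 28.48 + 27.07 + 31.56 = 28.78
Primary income: 11.98
Current account = 257.35 + 28.78 + 11.98 = 298.11
(Excluded from the current account — financial account: purchases of foreign government bonds by domestic residents 40.35, domestic pension funds' purchases of foreign equities 54.54, acquisition of a foreign subsidiary by a resident firm (outward FDI) 72.42, new loans extended by domestic banks to foreign borrowers 19.93; capital account: sale of embassy land to a foreign government 1.81.)

298.11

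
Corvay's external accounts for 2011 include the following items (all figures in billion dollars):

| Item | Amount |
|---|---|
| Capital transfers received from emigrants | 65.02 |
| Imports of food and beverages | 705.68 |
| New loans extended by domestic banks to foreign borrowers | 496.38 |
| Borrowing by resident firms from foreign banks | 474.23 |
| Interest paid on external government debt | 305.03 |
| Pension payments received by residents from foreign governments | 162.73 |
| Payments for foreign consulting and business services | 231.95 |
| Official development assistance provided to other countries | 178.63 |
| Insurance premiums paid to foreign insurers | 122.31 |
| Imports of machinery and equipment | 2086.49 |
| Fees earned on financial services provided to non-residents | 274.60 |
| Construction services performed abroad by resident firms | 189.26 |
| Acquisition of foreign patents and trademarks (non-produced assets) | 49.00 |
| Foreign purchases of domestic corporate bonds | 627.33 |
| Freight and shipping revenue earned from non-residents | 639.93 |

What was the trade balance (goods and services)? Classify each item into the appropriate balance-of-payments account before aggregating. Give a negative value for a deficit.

-2042.64

Goods: -705.68 - 2086.49 = -2792.17
Services: 639.93 + 274.60 - 122.31 - 231.95 + 189.26 = 749.53
Trade balance = -2792.17 + 749.53 = -2042.64
(Excluded from the trade balance — capital account: capital transfers received from emigrants 65.02, acquisition of foreign patents and trademarks (non-produced assets) 49.00; financial account: new loans extended by domestic banks to foreign borrowers 496.38, borrowing by resident firms from foreign banks 474.23, foreign purchases of domestic corporate bonds 627.33; primary income: interest paid on external government debt 305.03; secondary income: pension payments received by residents from foreign governments 162.73, official development assistance provided to other countries 178.63.)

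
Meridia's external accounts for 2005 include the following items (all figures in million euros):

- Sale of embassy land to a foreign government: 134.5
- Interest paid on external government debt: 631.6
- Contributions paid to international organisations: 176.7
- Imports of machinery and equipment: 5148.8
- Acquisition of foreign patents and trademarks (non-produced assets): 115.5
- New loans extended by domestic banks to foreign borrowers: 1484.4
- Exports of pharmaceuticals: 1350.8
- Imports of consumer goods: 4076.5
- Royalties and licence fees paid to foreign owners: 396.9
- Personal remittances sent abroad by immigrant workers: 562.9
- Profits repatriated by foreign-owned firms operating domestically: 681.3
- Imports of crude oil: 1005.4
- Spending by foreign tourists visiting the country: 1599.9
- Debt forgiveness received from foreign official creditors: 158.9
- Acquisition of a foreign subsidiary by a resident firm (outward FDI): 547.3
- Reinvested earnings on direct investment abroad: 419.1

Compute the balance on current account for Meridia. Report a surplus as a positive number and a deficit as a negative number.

-9310.3

Goods: -1005.4 - 4076.5 - 5148.8 + 1350.8 = -8879.9
Services: -396.9 + 1599.9 = 1203.0
Primary income: -681.3 - 631.6 + 419.1 = -893.8
Secondary income: -562.9 - 176.7 = -739.6
Current account = (-8879.9) + 1203.0 + (-893.8) + (-739.6) = -9310.3
(Excluded from the current account — capital account: sale of embassy land to a foreign government 134.5, acquisition of foreign patents and trademarks (non-produced assets) 115.5, debt forgiveness received from foreign official creditors 158.9; financial account: new loans extended by domestic banks to foreign borrowers 1484.4, acquisition of a foreign subsidiary by a resident firm (outward FDI) 547.3.)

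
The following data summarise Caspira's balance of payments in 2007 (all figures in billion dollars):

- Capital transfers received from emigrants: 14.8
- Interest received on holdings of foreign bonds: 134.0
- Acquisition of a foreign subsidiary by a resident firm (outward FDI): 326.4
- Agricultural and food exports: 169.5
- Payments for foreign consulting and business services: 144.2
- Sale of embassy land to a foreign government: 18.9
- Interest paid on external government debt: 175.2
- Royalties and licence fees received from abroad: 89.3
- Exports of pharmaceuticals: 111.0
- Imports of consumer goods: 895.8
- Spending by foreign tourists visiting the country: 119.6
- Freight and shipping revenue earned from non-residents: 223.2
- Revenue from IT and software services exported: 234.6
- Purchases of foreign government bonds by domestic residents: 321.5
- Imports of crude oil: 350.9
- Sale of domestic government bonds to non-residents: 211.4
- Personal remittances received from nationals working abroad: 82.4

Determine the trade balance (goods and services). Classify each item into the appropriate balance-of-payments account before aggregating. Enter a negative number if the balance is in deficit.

Goods: -350.9 + 169.5 - 895.8 + 111.0 = -966.2
Services: 223.2 + 234.6 - 144.2 + 119.6 + 89.3 = 522.5
Trade balance = -966.2 + 522.5 = -443.7
(Excluded from the trade balance — capital account: capital transfers received from emigrants 14.8, sale of embassy land to a foreign government 18.9; primary income: interest received on holdings of foreign bonds 134.0, interest paid on external government debt 175.2; financial account: acquisition of a foreign subsidiary by a resident firm (outward FDI) 326.4, purchases of foreign government bonds by domestic residents 321.5, sale of domestic government bonds to non-residents 211.4; secondary income: personal remittances received from nationals working abroad 82.4.)

-443.7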